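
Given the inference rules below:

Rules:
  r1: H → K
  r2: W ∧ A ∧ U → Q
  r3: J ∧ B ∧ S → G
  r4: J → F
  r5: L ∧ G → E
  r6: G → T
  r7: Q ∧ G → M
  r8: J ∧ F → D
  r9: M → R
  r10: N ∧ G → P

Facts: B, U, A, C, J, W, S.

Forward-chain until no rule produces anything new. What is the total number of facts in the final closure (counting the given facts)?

Round 1 — r2, r3, r4, derive Q, G, F.
Round 2 — r6, r7, r8, derive T, M, D.
Round 3 — r9, derive R.
Closure: {A, B, C, D, F, G, J, M, Q, R, S, T, U, W} — 14 facts.

14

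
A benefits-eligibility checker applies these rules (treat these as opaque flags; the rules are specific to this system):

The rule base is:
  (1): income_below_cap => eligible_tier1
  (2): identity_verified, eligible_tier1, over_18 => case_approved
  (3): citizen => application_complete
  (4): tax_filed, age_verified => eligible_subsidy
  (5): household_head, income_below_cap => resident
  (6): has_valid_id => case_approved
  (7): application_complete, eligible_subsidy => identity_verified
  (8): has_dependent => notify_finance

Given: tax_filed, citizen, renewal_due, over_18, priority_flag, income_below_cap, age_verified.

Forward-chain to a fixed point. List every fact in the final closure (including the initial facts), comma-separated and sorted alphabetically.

age_verified, application_complete, case_approved, citizen, eligible_subsidy, eligible_tier1, identity_verified, income_below_cap, over_18, priority_flag, renewal_due, tax_filed

Round 1: (1) [income_below_cap => eligible_tier1]; (3) [citizen => application_complete]; (4) [tax_filed, age_verified => eligible_subsidy]. Adds eligible_tier1, application_complete, eligible_subsidy.
Round 2: (7) [application_complete, eligible_subsidy => identity_verified]. Adds identity_verified.
Round 3: (2) [identity_verified, eligible_tier1, over_18 => case_approved]. Adds case_approved.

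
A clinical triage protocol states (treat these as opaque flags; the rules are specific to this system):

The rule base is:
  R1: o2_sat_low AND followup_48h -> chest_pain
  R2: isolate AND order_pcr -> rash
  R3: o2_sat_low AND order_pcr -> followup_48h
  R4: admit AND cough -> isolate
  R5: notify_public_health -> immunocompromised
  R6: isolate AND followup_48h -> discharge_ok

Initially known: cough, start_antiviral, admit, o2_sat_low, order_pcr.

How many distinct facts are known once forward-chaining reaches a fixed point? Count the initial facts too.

Round 1: R3 [o2_sat_low AND order_pcr -> followup_48h]; R4 [admit AND cough -> isolate]. New: followup_48h, isolate.
Round 2: R1 [o2_sat_low AND followup_48h -> chest_pain]; R2 [isolate AND order_pcr -> rash]; R6 [isolate AND followup_48h -> discharge_ok]. New: chest_pain, rash, discharge_ok.
Closure: {admit, chest_pain, cough, discharge_ok, followup_48h, isolate, o2_sat_low, order_pcr, rash, start_antiviral} — 10 facts.

10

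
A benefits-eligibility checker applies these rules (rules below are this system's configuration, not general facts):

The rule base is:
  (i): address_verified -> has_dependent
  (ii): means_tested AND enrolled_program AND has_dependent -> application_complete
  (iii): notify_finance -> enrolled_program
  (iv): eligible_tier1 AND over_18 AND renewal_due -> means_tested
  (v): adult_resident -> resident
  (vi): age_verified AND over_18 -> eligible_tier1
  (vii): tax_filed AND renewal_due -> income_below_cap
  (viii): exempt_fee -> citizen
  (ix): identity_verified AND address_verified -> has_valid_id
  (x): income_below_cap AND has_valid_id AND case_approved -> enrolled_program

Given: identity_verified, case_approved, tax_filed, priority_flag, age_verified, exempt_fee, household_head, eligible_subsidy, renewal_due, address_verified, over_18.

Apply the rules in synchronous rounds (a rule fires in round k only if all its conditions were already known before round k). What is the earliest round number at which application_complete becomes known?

3

Round 1: (i) [address_verified -> has_dependent]; (vi) [age_verified AND over_18 -> eligible_tier1]; (vii) [tax_filed AND renewal_due -> income_below_cap]; (viii) [exempt_fee -> citizen]; (ix) [identity_verified AND address_verified -> has_valid_id]. Adds has_dependent, eligible_tier1, income_below_cap, citizen, has_valid_id.
Round 2: (iv) [eligible_tier1 AND over_18 AND renewal_due -> means_tested]; (x) [income_below_cap AND has_valid_id AND case_approved -> enrolled_program]. Adds means_tested, enrolled_program.
Round 3: (ii) [means_tested AND enrolled_program AND has_dependent -> application_complete]. Adds application_complete.
application_complete first appears in round 3.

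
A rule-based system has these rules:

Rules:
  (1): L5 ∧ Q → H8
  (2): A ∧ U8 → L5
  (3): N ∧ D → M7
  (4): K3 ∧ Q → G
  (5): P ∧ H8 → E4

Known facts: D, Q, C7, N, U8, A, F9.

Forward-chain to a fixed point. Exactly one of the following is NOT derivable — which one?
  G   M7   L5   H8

G

Round 1 — (2), (3), derive L5, M7.
Round 2 — (1), derive H8.
Derived: H8 (round 2), L5 (round 1), M7 (round 1). G never appears in any round.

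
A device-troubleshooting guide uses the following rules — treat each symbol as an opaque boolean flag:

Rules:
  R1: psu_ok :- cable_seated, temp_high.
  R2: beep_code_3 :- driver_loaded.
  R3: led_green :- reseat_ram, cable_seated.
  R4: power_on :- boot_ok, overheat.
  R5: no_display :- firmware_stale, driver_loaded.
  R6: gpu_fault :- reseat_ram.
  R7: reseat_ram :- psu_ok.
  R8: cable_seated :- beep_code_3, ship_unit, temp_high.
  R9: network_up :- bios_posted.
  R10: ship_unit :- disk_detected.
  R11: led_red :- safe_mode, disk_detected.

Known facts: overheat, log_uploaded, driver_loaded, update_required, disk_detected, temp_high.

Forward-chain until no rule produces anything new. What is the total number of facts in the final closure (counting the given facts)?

13

[1] R2 [beep_code_3 :- driver_loaded.]; R10 [ship_unit :- disk_detected.]. ⇒ new: beep_code_3, ship_unit.
[2] R8 [cable_seated :- beep_code_3, ship_unit, temp_high.]. ⇒ new: cable_seated.
[3] R1 [psu_ok :- cable_seated, temp_high.]. ⇒ new: psu_ok.
[4] R7 [reseat_ram :- psu_ok.]. ⇒ new: reseat_ram.
[5] R3 [led_green :- reseat_ram, cable_seated.]; R6 [gpu_fault :- reseat_ram.]. ⇒ new: led_green, gpu_fault.
Closure: {beep_code_3, cable_seated, disk_detected, driver_loaded, gpu_fault, led_green, log_uploaded, overheat, psu_ok, reseat_ram, ship_unit, temp_high, update_required} — 13 facts.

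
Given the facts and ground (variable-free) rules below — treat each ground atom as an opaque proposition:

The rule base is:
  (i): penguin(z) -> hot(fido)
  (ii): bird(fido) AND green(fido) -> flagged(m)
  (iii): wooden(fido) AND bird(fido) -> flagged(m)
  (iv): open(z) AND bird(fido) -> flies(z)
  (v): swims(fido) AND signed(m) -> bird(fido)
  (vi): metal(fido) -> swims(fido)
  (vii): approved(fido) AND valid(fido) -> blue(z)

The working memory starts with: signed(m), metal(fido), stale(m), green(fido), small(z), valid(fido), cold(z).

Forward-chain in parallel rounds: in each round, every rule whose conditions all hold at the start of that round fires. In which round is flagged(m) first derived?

[1] (vi) [metal(fido) -> swims(fido)]. ⇒ new: swims(fido).
[2] (v) [swims(fido) AND signed(m) -> bird(fido)]. ⇒ new: bird(fido).
[3] (ii) [bird(fido) AND green(fido) -> flagged(m)]. ⇒ new: flagged(m).
flagged(m) first appears in round 3.

3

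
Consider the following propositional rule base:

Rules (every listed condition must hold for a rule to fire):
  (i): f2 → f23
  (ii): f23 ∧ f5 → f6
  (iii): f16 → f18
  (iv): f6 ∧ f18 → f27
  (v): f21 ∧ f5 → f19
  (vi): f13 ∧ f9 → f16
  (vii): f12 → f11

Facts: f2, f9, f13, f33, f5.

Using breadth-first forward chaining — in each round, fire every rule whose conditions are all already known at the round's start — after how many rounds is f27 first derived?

Round 1 fires (i), (vi), giving f23, f16.
Round 2 fires (ii), (iii), giving f6, f18.
Round 3 fires (iv), giving f27.
f27 first appears in round 3.

3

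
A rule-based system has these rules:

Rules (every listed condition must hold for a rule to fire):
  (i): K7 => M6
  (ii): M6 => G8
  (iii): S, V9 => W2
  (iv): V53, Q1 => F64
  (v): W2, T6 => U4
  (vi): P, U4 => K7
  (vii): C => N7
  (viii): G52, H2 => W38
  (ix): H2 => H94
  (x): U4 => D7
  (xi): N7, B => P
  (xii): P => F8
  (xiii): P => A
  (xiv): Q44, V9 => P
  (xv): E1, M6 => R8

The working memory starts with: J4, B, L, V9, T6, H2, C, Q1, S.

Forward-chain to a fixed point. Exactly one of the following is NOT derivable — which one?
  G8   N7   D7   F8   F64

F64

[1] (iii) [S, V9 => W2]; (vii) [C => N7]; (ix) [H2 => H94]. ⇒ new: W2, N7, H94.
[2] (v) [W2, T6 => U4]; (xi) [N7, B => P]. ⇒ new: U4, P.
[3] (vi) [P, U4 => K7]; (x) [U4 => D7]; (xii) [P => F8]; (xiii) [P => A]. ⇒ new: K7, D7, F8, A.
[4] (i) [K7 => M6]. ⇒ new: M6.
[5] (ii) [M6 => G8]. ⇒ new: G8.
Derived: F8 (round 3), N7 (round 1), D7 (round 3), G8 (round 5). F64 never appears in any round.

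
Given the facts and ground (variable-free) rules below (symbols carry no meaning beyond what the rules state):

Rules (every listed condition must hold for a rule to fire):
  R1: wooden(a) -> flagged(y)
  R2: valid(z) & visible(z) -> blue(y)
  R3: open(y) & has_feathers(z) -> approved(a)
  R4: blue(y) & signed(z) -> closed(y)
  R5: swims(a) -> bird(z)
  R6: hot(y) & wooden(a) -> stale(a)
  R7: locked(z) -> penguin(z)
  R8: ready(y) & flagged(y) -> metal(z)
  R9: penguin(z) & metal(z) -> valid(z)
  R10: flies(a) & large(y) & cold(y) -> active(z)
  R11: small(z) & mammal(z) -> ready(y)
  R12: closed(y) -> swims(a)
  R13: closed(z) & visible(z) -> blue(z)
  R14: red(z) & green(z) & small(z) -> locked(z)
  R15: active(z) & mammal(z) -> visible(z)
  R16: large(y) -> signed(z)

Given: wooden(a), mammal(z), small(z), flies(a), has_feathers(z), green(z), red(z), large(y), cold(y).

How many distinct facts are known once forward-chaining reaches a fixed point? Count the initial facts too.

Round 1: R1 [wooden(a) -> flagged(y)]; R10 [flies(a) & large(y) & cold(y) -> active(z)]; R11 [small(z) & mammal(z) -> ready(y)]; R14 [red(z) & green(z) & small(z) -> locked(z)]; R16 [large(y) -> signed(z)]. New: flagged(y), active(z), ready(y), locked(z), signed(z).
Round 2: R7 [locked(z) -> penguin(z)]; R8 [ready(y) & flagged(y) -> metal(z)]; R15 [active(z) & mammal(z) -> visible(z)]. New: penguin(z), metal(z), visible(z).
Round 3: R9 [penguin(z) & metal(z) -> valid(z)]. New: valid(z).
Round 4: R2 [valid(z) & visible(z) -> blue(y)]. New: blue(y).
Round 5: R4 [blue(y) & signed(z) -> closed(y)]. New: closed(y).
Round 6: R12 [closed(y) -> swims(a)]. New: swims(a).
Round 7: R5 [swims(a) -> bird(z)]. New: bird(z).
Closure: {active(z), bird(z), blue(y), closed(y), cold(y), flagged(y), flies(a), green(z), has_feathers(z), large(y), locked(z), mammal(z), metal(z), penguin(z), ready(y), red(z), signed(z), small(z), swims(a), valid(z), visible(z), wooden(a)} — 22 facts.

22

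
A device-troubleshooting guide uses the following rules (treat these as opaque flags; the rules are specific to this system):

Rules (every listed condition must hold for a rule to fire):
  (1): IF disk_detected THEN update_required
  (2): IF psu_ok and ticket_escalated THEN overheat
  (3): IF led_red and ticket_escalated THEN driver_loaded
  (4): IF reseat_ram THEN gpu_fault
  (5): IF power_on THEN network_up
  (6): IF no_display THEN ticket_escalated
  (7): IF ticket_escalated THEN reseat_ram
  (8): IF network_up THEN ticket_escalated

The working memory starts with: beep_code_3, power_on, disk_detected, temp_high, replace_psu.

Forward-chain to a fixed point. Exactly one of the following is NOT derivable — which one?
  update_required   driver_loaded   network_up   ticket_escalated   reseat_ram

driver_loaded

Round 1 fires (1), (5), giving update_required, network_up.
Round 2 fires (8), giving ticket_escalated.
Round 3 fires (7), giving reseat_ram.
Round 4 fires (4), giving gpu_fault.
Derived: reseat_ram (round 3), ticket_escalated (round 2), network_up (round 1), update_required (round 1). driver_loaded never appears in any round.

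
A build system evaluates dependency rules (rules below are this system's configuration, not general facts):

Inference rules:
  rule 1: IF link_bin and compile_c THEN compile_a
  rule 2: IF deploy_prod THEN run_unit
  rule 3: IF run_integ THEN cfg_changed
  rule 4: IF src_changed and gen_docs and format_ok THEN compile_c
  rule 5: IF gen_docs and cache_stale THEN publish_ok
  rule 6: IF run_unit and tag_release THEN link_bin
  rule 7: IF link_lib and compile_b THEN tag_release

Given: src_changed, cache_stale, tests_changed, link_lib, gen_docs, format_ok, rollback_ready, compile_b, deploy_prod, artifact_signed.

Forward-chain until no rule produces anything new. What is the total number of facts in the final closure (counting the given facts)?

Round 1: rule 2 [IF deploy_prod THEN run_unit]; rule 4 [IF src_changed and gen_docs and format_ok THEN compile_c]; rule 5 [IF gen_docs and cache_stale THEN publish_ok]; rule 7 [IF link_lib and compile_b THEN tag_release]. New: run_unit, compile_c, publish_ok, tag_release.
Round 2: rule 6 [IF run_unit and tag_release THEN link_bin]. New: link_bin.
Round 3: rule 1 [IF link_bin and compile_c THEN compile_a]. New: compile_a.
Closure: {artifact_signed, cache_stale, compile_a, compile_b, compile_c, deploy_prod, format_ok, gen_docs, link_bin, link_lib, publish_ok, rollback_ready, run_unit, src_changed, tag_release, tests_changed} — 16 facts.

16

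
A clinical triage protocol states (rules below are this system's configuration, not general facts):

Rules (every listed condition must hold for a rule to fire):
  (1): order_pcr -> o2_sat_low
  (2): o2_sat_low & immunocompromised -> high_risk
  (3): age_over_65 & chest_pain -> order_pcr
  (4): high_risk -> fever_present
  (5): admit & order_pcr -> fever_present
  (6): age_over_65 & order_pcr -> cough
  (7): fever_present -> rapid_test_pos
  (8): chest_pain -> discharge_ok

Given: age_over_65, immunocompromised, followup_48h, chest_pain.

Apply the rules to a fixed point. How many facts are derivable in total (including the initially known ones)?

Round 1: (3) [age_over_65 & chest_pain -> order_pcr]; (8) [chest_pain -> discharge_ok]. New: order_pcr, discharge_ok.
Round 2: (1) [order_pcr -> o2_sat_low]; (6) [age_over_65 & order_pcr -> cough]. New: o2_sat_low, cough.
Round 3: (2) [o2_sat_low & immunocompromised -> high_risk]. New: high_risk.
Round 4: (4) [high_risk -> fever_present]. New: fever_present.
Round 5: (7) [fever_present -> rapid_test_pos]. New: rapid_test_pos.
Closure: {age_over_65, chest_pain, cough, discharge_ok, fever_present, followup_48h, high_risk, immunocompromised, o2_sat_low, order_pcr, rapid_test_pos} — 11 facts.

11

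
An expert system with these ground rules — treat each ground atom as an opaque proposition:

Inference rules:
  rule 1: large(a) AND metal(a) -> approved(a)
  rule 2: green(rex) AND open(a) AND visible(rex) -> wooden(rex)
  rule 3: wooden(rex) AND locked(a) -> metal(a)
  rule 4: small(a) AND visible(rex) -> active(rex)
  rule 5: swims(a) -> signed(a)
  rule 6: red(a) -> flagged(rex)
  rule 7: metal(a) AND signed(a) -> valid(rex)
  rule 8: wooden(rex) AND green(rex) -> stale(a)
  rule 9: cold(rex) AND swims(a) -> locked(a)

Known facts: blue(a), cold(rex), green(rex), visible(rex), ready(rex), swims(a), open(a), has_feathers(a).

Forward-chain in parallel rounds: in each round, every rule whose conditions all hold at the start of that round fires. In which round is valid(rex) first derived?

[1] rule 2 [green(rex) AND open(a) AND visible(rex) -> wooden(rex)]; rule 5 [swims(a) -> signed(a)]; rule 9 [cold(rex) AND swims(a) -> locked(a)]. ⇒ new: wooden(rex), signed(a), locked(a).
[2] rule 3 [wooden(rex) AND locked(a) -> metal(a)]; rule 8 [wooden(rex) AND green(rex) -> stale(a)]. ⇒ new: metal(a), stale(a).
[3] rule 7 [metal(a) AND signed(a) -> valid(rex)]. ⇒ new: valid(rex).
valid(rex) first appears in round 3.

3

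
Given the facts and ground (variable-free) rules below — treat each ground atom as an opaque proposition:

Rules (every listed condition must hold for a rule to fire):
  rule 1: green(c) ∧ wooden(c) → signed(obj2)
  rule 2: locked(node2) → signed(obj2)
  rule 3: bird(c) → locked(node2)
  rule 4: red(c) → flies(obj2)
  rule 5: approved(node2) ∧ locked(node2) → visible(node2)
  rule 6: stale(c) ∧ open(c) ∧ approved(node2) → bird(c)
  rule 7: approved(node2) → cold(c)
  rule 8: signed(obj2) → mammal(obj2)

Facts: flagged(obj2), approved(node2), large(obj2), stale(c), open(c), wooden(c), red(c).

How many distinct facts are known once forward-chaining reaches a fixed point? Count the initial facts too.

Round 1: rule 4 [red(c) → flies(obj2)]; rule 6 [stale(c) ∧ open(c) ∧ approved(node2) → bird(c)]; rule 7 [approved(node2) → cold(c)]. New: flies(obj2), bird(c), cold(c).
Round 2: rule 3 [bird(c) → locked(node2)]. New: locked(node2).
Round 3: rule 2 [locked(node2) → signed(obj2)]; rule 5 [approved(node2) ∧ locked(node2) → visible(node2)]. New: signed(obj2), visible(node2).
Round 4: rule 8 [signed(obj2) → mammal(obj2)]. New: mammal(obj2).
Closure: {approved(node2), bird(c), cold(c), flagged(obj2), flies(obj2), large(obj2), locked(node2), mammal(obj2), open(c), red(c), signed(obj2), stale(c), visible(node2), wooden(c)} — 14 facts.

14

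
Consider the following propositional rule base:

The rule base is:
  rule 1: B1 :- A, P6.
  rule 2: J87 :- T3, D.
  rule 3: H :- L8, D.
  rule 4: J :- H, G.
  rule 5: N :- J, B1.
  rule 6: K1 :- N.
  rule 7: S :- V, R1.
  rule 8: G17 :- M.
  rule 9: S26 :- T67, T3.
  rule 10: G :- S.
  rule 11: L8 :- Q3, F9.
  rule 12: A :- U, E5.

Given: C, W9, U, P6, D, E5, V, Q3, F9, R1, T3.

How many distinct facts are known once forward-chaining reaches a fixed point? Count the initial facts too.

Round 1 fires rule 2, rule 7, rule 11, rule 12, giving J87, S, L8, A.
Round 2 fires rule 1, rule 3, rule 10, giving B1, H, G.
Round 3 fires rule 4, giving J.
Round 4 fires rule 5, giving N.
Round 5 fires rule 6, giving K1.
Closure: {A, B1, C, D, E5, F9, G, H, J, J87, K1, L8, N, P6, Q3, R1, S, T3, U, V, W9} — 21 facts.

21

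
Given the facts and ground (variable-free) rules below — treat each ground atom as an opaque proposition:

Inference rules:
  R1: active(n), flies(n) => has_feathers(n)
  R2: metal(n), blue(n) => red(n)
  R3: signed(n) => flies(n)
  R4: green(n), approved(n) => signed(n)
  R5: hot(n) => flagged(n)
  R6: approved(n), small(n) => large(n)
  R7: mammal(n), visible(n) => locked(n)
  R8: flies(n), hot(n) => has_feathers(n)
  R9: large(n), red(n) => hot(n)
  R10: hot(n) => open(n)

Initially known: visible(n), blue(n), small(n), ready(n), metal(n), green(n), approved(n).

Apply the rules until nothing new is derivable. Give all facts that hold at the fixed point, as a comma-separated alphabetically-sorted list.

approved(n), blue(n), flagged(n), flies(n), green(n), has_feathers(n), hot(n), large(n), metal(n), open(n), ready(n), red(n), signed(n), small(n), visible(n)

Round 1 fires R2, R4, R6, giving red(n), signed(n), large(n).
Round 2 fires R3, R9, giving flies(n), hot(n).
Round 3 fires R5, R8, R10, giving flagged(n), has_feathers(n), open(n).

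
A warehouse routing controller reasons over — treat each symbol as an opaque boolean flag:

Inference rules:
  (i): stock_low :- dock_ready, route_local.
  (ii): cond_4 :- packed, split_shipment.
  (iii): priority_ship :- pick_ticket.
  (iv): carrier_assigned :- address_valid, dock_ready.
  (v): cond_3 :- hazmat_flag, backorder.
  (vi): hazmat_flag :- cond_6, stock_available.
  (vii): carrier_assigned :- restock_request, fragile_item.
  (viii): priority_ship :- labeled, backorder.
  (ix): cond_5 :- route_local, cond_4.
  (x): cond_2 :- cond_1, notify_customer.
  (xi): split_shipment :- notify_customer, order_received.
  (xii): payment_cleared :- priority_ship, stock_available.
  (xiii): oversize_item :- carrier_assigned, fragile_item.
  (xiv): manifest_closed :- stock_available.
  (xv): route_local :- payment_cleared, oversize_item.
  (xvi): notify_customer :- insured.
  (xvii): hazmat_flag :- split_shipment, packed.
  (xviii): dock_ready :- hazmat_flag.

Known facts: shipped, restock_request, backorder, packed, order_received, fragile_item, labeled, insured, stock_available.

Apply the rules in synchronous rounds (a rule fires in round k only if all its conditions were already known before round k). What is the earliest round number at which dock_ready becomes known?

Round 1: (vii) [carrier_assigned :- restock_request, fragile_item.]; (viii) [priority_ship :- labeled, backorder.]; (xiv) [manifest_closed :- stock_available.]; (xvi) [notify_customer :- insured.]. Adds carrier_assigned, priority_ship, manifest_closed, notify_customer.
Round 2: (xi) [split_shipment :- notify_customer, order_received.]; (xii) [payment_cleared :- priority_ship, stock_available.]; (xiii) [oversize_item :- carrier_assigned, fragile_item.]. Adds split_shipment, payment_cleared, oversize_item.
Round 3: (ii) [cond_4 :- packed, split_shipment.]; (xv) [route_local :- payment_cleared, oversize_item.]; (xvii) [hazmat_flag :- split_shipment, packed.]. Adds cond_4, route_local, hazmat_flag.
Round 4: (v) [cond_3 :- hazmat_flag, backorder.]; (ix) [cond_5 :- route_local, cond_4.]; (xviii) [dock_ready :- hazmat_flag.]. Adds cond_3, cond_5, dock_ready.
dock_ready first appears in round 4.

4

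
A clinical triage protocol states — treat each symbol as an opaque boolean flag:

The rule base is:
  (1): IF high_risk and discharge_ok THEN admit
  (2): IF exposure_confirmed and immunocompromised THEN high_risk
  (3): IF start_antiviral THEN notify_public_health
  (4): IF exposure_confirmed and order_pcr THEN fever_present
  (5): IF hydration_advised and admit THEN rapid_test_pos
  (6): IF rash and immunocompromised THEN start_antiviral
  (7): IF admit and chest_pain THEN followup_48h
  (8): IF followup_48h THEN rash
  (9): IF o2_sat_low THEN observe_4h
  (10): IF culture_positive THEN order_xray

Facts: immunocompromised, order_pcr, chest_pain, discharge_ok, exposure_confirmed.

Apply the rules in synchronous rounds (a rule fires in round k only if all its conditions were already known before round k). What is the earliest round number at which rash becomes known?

4

[1] (2) [IF exposure_confirmed and immunocompromised THEN high_risk]; (4) [IF exposure_confirmed and order_pcr THEN fever_present]. ⇒ new: high_risk, fever_present.
[2] (1) [IF high_risk and discharge_ok THEN admit]. ⇒ new: admit.
[3] (7) [IF admit and chest_pain THEN followup_48h]. ⇒ new: followup_48h.
[4] (8) [IF followup_48h THEN rash]. ⇒ new: rash.
rash first appears in round 4.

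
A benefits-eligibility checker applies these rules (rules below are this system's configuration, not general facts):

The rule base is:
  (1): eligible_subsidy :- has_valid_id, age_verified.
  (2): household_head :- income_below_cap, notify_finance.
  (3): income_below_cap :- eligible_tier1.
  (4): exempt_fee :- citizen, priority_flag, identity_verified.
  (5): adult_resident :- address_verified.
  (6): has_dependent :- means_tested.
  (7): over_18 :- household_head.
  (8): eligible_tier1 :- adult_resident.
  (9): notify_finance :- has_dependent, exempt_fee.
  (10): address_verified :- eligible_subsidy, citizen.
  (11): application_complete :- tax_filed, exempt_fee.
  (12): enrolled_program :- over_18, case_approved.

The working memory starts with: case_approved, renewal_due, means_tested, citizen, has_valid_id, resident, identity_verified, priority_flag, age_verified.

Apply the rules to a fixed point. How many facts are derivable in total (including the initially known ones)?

20

Round 1 fires (1), (4), (6), giving eligible_subsidy, exempt_fee, has_dependent.
Round 2 fires (9), (10), giving notify_finance, address_verified.
Round 3 fires (5), giving adult_resident.
Round 4 fires (8), giving eligible_tier1.
Round 5 fires (3), giving income_below_cap.
Round 6 fires (2), giving household_head.
Round 7 fires (7), giving over_18.
Round 8 fires (12), giving enrolled_program.
Closure: {address_verified, adult_resident, age_verified, case_approved, citizen, eligible_subsidy, eligible_tier1, enrolled_program, exempt_fee, has_dependent, has_valid_id, household_head, identity_verified, income_below_cap, means_tested, notify_finance, over_18, priority_flag, renewal_due, resident} — 20 facts.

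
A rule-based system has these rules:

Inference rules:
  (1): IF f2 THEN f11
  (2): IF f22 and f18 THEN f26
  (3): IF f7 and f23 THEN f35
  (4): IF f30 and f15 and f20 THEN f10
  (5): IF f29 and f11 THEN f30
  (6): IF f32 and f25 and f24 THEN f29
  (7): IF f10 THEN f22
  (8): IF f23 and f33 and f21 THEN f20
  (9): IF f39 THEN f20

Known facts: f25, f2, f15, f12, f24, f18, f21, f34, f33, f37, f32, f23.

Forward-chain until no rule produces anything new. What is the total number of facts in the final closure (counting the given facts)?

[1] (1) [IF f2 THEN f11]; (6) [IF f32 and f25 and f24 THEN f29]; (8) [IF f23 and f33 and f21 THEN f20]. ⇒ new: f11, f29, f20.
[2] (5) [IF f29 and f11 THEN f30]. ⇒ new: f30.
[3] (4) [IF f30 and f15 and f20 THEN f10]. ⇒ new: f10.
[4] (7) [IF f10 THEN f22]. ⇒ new: f22.
[5] (2) [IF f22 and f18 THEN f26]. ⇒ new: f26.
Closure: {f10, f11, f12, f15, f18, f2, f20, f21, f22, f23, f24, f25, f26, f29, f30, f32, f33, f34, f37} — 19 facts.

19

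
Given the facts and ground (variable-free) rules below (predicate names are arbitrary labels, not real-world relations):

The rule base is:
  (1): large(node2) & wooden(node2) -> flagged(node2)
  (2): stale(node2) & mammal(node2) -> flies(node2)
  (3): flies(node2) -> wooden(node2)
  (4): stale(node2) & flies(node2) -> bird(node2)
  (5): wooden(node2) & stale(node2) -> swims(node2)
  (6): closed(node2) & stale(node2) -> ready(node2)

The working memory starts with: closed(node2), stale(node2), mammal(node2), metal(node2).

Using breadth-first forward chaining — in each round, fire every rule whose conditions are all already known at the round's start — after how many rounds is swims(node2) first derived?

Round 1 fires (2), (6), giving flies(node2), ready(node2).
Round 2 fires (3), (4), giving wooden(node2), bird(node2).
Round 3 fires (5), giving swims(node2).
swims(node2) first appears in round 3.

3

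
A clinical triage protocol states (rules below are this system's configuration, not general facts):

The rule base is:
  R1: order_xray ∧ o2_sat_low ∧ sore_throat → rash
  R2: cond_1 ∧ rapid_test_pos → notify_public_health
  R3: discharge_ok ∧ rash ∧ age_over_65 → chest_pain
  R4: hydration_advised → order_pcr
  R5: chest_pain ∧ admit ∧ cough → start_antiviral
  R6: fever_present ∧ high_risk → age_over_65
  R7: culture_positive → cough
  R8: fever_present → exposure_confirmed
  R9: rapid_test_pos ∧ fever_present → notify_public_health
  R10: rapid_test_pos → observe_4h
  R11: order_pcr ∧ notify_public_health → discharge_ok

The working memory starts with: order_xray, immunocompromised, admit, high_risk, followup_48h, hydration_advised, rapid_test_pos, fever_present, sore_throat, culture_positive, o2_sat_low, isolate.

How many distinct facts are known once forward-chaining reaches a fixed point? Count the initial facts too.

22

Round 1: R1 [order_xray ∧ o2_sat_low ∧ sore_throat → rash]; R4 [hydration_advised → order_pcr]; R6 [fever_present ∧ high_risk → age_over_65]; R7 [culture_positive → cough]; R8 [fever_present → exposure_confirmed]; R9 [rapid_test_pos ∧ fever_present → notify_public_health]; R10 [rapid_test_pos → observe_4h]. New: rash, order_pcr, age_over_65, cough, exposure_confirmed, notify_public_health, observe_4h.
Round 2: R11 [order_pcr ∧ notify_public_health → discharge_ok]. New: discharge_ok.
Round 3: R3 [discharge_ok ∧ rash ∧ age_over_65 → chest_pain]. New: chest_pain.
Round 4: R5 [chest_pain ∧ admit ∧ cough → start_antiviral]. New: start_antiviral.
Closure: {admit, age_over_65, chest_pain, cough, culture_positive, discharge_ok, exposure_confirmed, fever_present, followup_48h, high_risk, hydration_advised, immunocompromised, isolate, notify_public_health, o2_sat_low, observe_4h, order_pcr, order_xray, rapid_test_pos, rash, sore_throat, start_antiviral} — 22 facts.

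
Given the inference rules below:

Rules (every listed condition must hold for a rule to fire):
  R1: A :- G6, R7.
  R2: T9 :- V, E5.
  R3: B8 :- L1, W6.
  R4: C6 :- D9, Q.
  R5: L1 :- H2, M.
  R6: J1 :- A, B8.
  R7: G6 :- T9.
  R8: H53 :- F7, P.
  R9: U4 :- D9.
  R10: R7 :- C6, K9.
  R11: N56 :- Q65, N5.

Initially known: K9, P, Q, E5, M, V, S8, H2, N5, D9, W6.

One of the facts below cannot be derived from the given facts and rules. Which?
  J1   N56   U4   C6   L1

N56

Round 1: R2 [T9 :- V, E5.]; R4 [C6 :- D9, Q.]; R5 [L1 :- H2, M.]; R9 [U4 :- D9.]. New: T9, C6, L1, U4.
Round 2: R3 [B8 :- L1, W6.]; R7 [G6 :- T9.]; R10 [R7 :- C6, K9.]. New: B8, G6, R7.
Round 3: R1 [A :- G6, R7.]. New: A.
Round 4: R6 [J1 :- A, B8.]. New: J1.
Derived: U4 (round 1), J1 (round 4), L1 (round 1), C6 (round 1). N56 never appears in any round.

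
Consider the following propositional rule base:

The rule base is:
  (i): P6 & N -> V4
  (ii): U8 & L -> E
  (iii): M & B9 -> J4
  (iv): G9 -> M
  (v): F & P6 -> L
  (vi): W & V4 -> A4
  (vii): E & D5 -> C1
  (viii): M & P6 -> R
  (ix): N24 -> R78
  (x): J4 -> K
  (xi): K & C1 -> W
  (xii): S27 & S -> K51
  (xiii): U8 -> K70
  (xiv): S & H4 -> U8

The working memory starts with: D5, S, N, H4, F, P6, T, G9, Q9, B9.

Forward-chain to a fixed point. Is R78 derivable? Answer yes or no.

no

Round 1: (i) [P6 & N -> V4]; (iv) [G9 -> M]; (v) [F & P6 -> L]; (xiv) [S & H4 -> U8]. New: V4, M, L, U8.
Round 2: (ii) [U8 & L -> E]; (iii) [M & B9 -> J4]; (viii) [M & P6 -> R]; (xiii) [U8 -> K70]. New: E, J4, R, K70.
Round 3: (vii) [E & D5 -> C1]; (x) [J4 -> K]. New: C1, K.
Round 4: (xi) [K & C1 -> W]. New: W.
Round 5: (vi) [W & V4 -> A4]. New: A4.
Fixed point reached. R78 is concluded only by (ix); (ix) needs N24 (never derived).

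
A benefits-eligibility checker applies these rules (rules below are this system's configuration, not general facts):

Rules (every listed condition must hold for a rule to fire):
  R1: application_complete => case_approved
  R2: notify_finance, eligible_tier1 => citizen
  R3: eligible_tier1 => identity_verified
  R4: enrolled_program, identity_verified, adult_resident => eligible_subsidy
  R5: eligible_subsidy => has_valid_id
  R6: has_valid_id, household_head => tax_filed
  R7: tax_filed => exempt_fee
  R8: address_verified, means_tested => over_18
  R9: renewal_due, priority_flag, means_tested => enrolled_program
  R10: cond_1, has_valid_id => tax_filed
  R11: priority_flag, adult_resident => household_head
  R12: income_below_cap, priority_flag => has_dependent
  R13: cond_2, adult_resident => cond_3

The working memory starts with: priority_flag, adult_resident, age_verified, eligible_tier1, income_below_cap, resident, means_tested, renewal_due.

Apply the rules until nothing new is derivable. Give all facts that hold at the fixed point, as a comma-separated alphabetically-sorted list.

adult_resident, age_verified, eligible_subsidy, eligible_tier1, enrolled_program, exempt_fee, has_dependent, has_valid_id, household_head, identity_verified, income_below_cap, means_tested, priority_flag, renewal_due, resident, tax_filed

Round 1: R3 [eligible_tier1 => identity_verified]; R9 [renewal_due, priority_flag, means_tested => enrolled_program]; R11 [priority_flag, adult_resident => household_head]; R12 [income_below_cap, priority_flag => has_dependent]. Adds identity_verified, enrolled_program, household_head, has_dependent.
Round 2: R4 [enrolled_program, identity_verified, adult_resident => eligible_subsidy]. Adds eligible_subsidy.
Round 3: R5 [eligible_subsidy => has_valid_id]. Adds has_valid_id.
Round 4: R6 [has_valid_id, household_head => tax_filed]. Adds tax_filed.
Round 5: R7 [tax_filed => exempt_fee]. Adds exempt_fee.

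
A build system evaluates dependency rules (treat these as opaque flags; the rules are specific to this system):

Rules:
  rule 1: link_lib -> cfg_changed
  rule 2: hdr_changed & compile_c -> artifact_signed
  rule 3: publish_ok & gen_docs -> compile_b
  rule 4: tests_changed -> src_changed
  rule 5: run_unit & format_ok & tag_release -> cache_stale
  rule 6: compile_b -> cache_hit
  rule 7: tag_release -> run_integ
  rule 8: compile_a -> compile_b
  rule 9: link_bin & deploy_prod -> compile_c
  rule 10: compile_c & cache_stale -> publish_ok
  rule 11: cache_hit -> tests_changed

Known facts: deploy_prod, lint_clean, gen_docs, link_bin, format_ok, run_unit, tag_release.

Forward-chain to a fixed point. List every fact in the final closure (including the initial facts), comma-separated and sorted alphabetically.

[1] rule 5 [run_unit & format_ok & tag_release -> cache_stale]; rule 7 [tag_release -> run_integ]; rule 9 [link_bin & deploy_prod -> compile_c]. ⇒ new: cache_stale, run_integ, compile_c.
[2] rule 10 [compile_c & cache_stale -> publish_ok]. ⇒ new: publish_ok.
[3] rule 3 [publish_ok & gen_docs -> compile_b]. ⇒ new: compile_b.
[4] rule 6 [compile_b -> cache_hit]. ⇒ new: cache_hit.
[5] rule 11 [cache_hit -> tests_changed]. ⇒ new: tests_changed.
[6] rule 4 [tests_changed -> src_changed]. ⇒ new: src_changed.

cache_hit, cache_stale, compile_b, compile_c, deploy_prod, format_ok, gen_docs, link_bin, lint_clean, publish_ok, run_integ, run_unit, src_changed, tag_release, tests_changed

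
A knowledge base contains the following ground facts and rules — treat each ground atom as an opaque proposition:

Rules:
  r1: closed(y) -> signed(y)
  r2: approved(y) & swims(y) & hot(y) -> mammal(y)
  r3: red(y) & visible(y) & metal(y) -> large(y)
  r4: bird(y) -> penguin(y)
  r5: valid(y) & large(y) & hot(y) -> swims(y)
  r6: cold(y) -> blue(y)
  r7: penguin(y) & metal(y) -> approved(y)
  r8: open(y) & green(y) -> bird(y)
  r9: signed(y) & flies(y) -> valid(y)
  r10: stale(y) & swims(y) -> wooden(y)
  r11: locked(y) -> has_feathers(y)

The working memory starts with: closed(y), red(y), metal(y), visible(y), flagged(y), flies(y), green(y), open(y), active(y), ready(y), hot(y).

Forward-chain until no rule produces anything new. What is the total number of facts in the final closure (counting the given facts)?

Round 1: r1 [closed(y) -> signed(y)]; r3 [red(y) & visible(y) & metal(y) -> large(y)]; r8 [open(y) & green(y) -> bird(y)]. Adds signed(y), large(y), bird(y).
Round 2: r4 [bird(y) -> penguin(y)]; r9 [signed(y) & flies(y) -> valid(y)]. Adds penguin(y), valid(y).
Round 3: r5 [valid(y) & large(y) & hot(y) -> swims(y)]; r7 [penguin(y) & metal(y) -> approved(y)]. Adds swims(y), approved(y).
Round 4: r2 [approved(y) & swims(y) & hot(y) -> mammal(y)]. Adds mammal(y).
Closure: {active(y), approved(y), bird(y), closed(y), flagged(y), flies(y), green(y), hot(y), large(y), mammal(y), metal(y), open(y), penguin(y), ready(y), red(y), signed(y), swims(y), valid(y), visible(y)} — 19 facts.

19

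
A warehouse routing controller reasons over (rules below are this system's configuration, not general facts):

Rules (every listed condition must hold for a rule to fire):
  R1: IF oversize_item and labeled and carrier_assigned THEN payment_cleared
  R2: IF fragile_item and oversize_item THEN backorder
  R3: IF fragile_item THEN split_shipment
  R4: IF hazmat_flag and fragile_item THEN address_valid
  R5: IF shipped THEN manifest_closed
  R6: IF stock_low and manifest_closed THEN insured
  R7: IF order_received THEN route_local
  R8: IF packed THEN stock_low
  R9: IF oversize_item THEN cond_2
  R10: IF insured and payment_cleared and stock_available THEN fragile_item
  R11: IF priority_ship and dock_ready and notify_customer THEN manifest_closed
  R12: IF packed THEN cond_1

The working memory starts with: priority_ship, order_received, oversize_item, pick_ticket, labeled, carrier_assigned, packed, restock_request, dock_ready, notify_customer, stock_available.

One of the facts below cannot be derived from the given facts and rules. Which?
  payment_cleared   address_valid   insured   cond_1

address_valid

[1] R1 [IF oversize_item and labeled and carrier_assigned THEN payment_cleared]; R7 [IF order_received THEN route_local]; R8 [IF packed THEN stock_low]; R9 [IF oversize_item THEN cond_2]; R11 [IF priority_ship and dock_ready and notify_customer THEN manifest_closed]; R12 [IF packed THEN cond_1]. ⇒ new: payment_cleared, route_local, stock_low, cond_2, manifest_closed, cond_1.
[2] R6 [IF stock_low and manifest_closed THEN insured]. ⇒ new: insured.
[3] R10 [IF insured and payment_cleared and stock_available THEN fragile_item]. ⇒ new: fragile_item.
[4] R2 [IF fragile_item and oversize_item THEN backorder]; R3 [IF fragile_item THEN split_shipment]. ⇒ new: backorder, split_shipment.
Derived: cond_1 (round 1), insured (round 2), payment_cleared (round 1). address_valid never appears in any round.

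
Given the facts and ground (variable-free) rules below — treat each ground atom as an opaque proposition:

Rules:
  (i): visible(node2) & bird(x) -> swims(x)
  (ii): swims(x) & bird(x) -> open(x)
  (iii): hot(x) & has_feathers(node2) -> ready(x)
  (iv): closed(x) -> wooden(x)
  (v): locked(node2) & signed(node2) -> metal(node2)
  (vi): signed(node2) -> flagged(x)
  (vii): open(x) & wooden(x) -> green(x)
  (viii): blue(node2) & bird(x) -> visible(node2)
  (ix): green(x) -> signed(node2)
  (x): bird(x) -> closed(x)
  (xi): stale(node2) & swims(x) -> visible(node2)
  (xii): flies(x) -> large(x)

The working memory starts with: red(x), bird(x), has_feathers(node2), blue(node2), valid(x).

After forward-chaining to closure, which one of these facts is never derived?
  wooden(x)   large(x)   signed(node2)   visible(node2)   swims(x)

large(x)

Round 1: (viii) [blue(node2) & bird(x) -> visible(node2)]; (x) [bird(x) -> closed(x)]. Adds visible(node2), closed(x).
Round 2: (i) [visible(node2) & bird(x) -> swims(x)]; (iv) [closed(x) -> wooden(x)]. Adds swims(x), wooden(x).
Round 3: (ii) [swims(x) & bird(x) -> open(x)]. Adds open(x).
Round 4: (vii) [open(x) & wooden(x) -> green(x)]. Adds green(x).
Round 5: (ix) [green(x) -> signed(node2)]. Adds signed(node2).
Round 6: (vi) [signed(node2) -> flagged(x)]. Adds flagged(x).
Derived: wooden(x) (round 2), visible(node2) (round 1), swims(x) (round 2), signed(node2) (round 5). large(x) never appears in any round.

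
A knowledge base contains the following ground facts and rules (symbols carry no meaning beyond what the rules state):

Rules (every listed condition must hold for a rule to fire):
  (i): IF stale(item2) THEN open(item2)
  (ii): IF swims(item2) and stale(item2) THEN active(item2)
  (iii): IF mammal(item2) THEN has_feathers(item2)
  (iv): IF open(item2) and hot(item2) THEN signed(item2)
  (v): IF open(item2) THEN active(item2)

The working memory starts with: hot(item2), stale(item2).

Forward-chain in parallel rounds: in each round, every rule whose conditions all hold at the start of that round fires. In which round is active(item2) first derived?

2

[1] (i) [IF stale(item2) THEN open(item2)]. ⇒ new: open(item2).
[2] (iv) [IF open(item2) and hot(item2) THEN signed(item2)]; (v) [IF open(item2) THEN active(item2)]. ⇒ new: signed(item2), active(item2).
active(item2) first appears in round 2.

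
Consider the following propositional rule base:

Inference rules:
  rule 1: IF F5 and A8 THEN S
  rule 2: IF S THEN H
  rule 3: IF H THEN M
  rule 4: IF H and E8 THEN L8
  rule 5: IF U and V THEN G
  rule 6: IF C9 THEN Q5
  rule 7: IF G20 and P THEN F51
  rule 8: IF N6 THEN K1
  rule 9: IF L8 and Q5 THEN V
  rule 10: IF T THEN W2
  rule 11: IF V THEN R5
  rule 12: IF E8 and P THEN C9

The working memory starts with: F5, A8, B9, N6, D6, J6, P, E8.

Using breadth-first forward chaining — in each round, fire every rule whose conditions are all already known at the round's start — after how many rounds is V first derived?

4

Round 1: rule 1 [IF F5 and A8 THEN S]; rule 8 [IF N6 THEN K1]; rule 12 [IF E8 and P THEN C9]. Adds S, K1, C9.
Round 2: rule 2 [IF S THEN H]; rule 6 [IF C9 THEN Q5]. Adds H, Q5.
Round 3: rule 3 [IF H THEN M]; rule 4 [IF H and E8 THEN L8]. Adds M, L8.
Round 4: rule 9 [IF L8 and Q5 THEN V]. Adds V.
V first appears in round 4.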